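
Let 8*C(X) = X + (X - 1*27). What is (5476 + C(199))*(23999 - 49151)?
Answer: -138898776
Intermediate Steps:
C(X) = -27/8 + X/4 (C(X) = (X + (X - 1*27))/8 = (X + (X - 27))/8 = (X + (-27 + X))/8 = (-27 + 2*X)/8 = -27/8 + X/4)
(5476 + C(199))*(23999 - 49151) = (5476 + (-27/8 + (1/4)*199))*(23999 - 49151) = (5476 + (-27/8 + 199/4))*(-25152) = (5476 + 371/8)*(-25152) = (44179/8)*(-25152) = -138898776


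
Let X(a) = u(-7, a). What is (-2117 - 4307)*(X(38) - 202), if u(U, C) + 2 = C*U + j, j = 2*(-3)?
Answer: 3057824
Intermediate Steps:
j = -6
u(U, C) = -8 + C*U (u(U, C) = -2 + (C*U - 6) = -2 + (-6 + C*U) = -8 + C*U)
X(a) = -8 - 7*a (X(a) = -8 + a*(-7) = -8 - 7*a)
(-2117 - 4307)*(X(38) - 202) = (-2117 - 4307)*((-8 - 7*38) - 202) = -6424*((-8 - 266) - 202) = -6424*(-274 - 202) = -6424*(-476) = 3057824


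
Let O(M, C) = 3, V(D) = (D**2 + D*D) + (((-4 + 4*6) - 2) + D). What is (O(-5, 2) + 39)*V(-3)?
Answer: 1386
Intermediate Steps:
V(D) = 18 + D + 2*D**2 (V(D) = (D**2 + D**2) + (((-4 + 24) - 2) + D) = 2*D**2 + ((20 - 2) + D) = 2*D**2 + (18 + D) = 18 + D + 2*D**2)
(O(-5, 2) + 39)*V(-3) = (3 + 39)*(18 - 3 + 2*(-3)**2) = 42*(18 - 3 + 2*9) = 42*(18 - 3 + 18) = 42*33 = 1386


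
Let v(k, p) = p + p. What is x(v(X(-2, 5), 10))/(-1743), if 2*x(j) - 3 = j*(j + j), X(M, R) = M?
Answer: -803/3486 ≈ -0.23035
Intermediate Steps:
v(k, p) = 2*p
x(j) = 3/2 + j**2 (x(j) = 3/2 + (j*(j + j))/2 = 3/2 + (j*(2*j))/2 = 3/2 + (2*j**2)/2 = 3/2 + j**2)
x(v(X(-2, 5), 10))/(-1743) = (3/2 + (2*10)**2)/(-1743) = (3/2 + 20**2)*(-1/1743) = (3/2 + 400)*(-1/1743) = (803/2)*(-1/1743) = -803/3486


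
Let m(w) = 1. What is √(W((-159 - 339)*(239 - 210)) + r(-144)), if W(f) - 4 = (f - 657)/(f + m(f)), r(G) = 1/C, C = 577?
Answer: 2*√1787923866914/1190351 ≈ 2.2466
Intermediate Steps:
r(G) = 1/577
W(f) = 4 + (-657 + f)/(1 + f) (W(f) = 4 + (f - 657)/(f + 1) = 4 + (-657 + f)/(1 + f))
√(W((-159 - 339)*(239 - 210)) + r(-144)) = √((-653 + 5*((-159 - 339)*(239 - 210)))/(1 + (-159 - 339)*(239 - 210)) + 1/577) = √((-653 + 5*(-498*29))/(1 - 498*29) + 1/577) = √((-653 + 5*(-14442))/(1 - 14442) + 1/577) = √((-653 - 72210)/(-14441) + 1/577) = √(-1/14441*(-72863) + 1/577) = √(10409/2063 + 1/577) = √(6008056/1190351) = 2*√1787923866914/1190351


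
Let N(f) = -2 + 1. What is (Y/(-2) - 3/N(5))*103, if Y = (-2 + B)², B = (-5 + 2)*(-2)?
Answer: -515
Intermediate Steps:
B = 6 (B = -3*(-2) = 6)
N(f) = -1
Y = 16 (Y = (-2 + 6)² = 4² = 16)
(Y/(-2) - 3/N(5))*103 = (16/(-2) - 3/(-1))*103 = (16*(-½) - 3*(-1))*103 = (-8 + 3)*103 = -5*103 = -515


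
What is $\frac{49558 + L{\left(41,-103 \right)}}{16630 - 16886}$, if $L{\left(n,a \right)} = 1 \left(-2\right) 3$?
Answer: $- \frac{3097}{16} \approx -193.56$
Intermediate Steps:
$L{\left(n,a \right)} = -6$ ($L{\left(n,a \right)} = \left(-2\right) 3 = -6$)
$\frac{49558 + L{\left(41,-103 \right)}}{16630 - 16886} = \frac{49558 - 6}{16630 - 16886} = \frac{49552}{-256} = 49552 \left(- \frac{1}{256}\right) = - \frac{3097}{16}$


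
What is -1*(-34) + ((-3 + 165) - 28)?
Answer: 168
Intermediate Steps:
-1*(-34) + ((-3 + 165) - 28) = 34 + (162 - 28) = 34 + 134 = 168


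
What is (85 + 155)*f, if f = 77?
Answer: 18480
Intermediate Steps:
(85 + 155)*f = (85 + 155)*77 = 240*77 = 18480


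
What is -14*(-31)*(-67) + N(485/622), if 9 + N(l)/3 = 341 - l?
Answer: -17468459/622 ≈ -28084.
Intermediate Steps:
N(l) = 996 - 3*l (N(l) = -27 + 3*(341 - l) = -27 + (1023 - 3*l) = 996 - 3*l)
-14*(-31)*(-67) + N(485/622) = -14*(-31)*(-67) + (996 - 1455/622) = 434*(-67) + (996 - 1455/622) = -29078 + (996 - 3*485/622) = -29078 + (996 - 1455/622) = -29078 + 618057/622 = -17468459/622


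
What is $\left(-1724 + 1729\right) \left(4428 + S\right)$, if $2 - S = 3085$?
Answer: $6725$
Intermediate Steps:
$S = -3083$ ($S = 2 - 3085 = -3083$)
$\left(-1724 + 1729\right) \left(4428 + S\right) = \left(-1724 + 1729\right) \left(4428 - 3083\right) = 5 \cdot 1345 = 6725$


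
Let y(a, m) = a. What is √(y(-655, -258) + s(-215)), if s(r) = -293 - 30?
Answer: I*√978 ≈ 31.273*I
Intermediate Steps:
s(r) = -323
√(y(-655, -258) + s(-215)) = √(-655 - 323) = √(-978) = I*√978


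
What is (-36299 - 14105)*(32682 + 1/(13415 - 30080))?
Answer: -27452313243716/16665 ≈ -1.6473e+9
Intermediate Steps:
(-36299 - 14105)*(32682 + 1/(13415 - 30080)) = -50404*(32682 + 1/(-16665)) = -50404*(32682 - 1/16665) = -50404*544645529/16665 = -27452313243716/16665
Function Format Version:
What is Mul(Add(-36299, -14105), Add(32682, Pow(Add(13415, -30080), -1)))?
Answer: Rational(-27452313243716, 16665) ≈ -1.6473e+9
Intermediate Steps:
Mul(Add(-36299, -14105), Add(32682, Pow(Add(13415, -30080), -1))) = Mul(-50404, Add(32682, Pow(-16665, -1))) = Mul(-50404, Add(32682, Rational(-1, 16665))) = Mul(-50404, Rational(544645529, 16665)) = Rational(-27452313243716, 16665)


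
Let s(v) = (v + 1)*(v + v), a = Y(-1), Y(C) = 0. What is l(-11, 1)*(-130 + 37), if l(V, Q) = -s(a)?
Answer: 0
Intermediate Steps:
a = 0
s(v) = 2*v*(1 + v) (s(v) = (1 + v)*(2*v) = 2*v*(1 + v))
l(V, Q) = 0 (l(V, Q) = -2*0*(1 + 0) = -2*0 = -1*0 = 0)
l(-11, 1)*(-130 + 37) = 0*(-130 + 37) = 0*(-93) = 0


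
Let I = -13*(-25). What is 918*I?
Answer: 298350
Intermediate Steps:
I = 325
918*I = 918*325 = 298350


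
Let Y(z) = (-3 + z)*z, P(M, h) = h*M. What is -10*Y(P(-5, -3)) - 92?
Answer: -1892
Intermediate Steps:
P(M, h) = M*h
Y(z) = z*(-3 + z)
-10*Y(P(-5, -3)) - 92 = -10*(-5*(-3))*(-3 - 5*(-3)) - 92 = -150*(-3 + 15) - 92 = -150*12 - 92 = -10*180 - 92 = -1800 - 92 = -1892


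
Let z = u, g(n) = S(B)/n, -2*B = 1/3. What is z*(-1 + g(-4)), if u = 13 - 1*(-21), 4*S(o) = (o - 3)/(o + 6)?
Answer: -9197/280 ≈ -32.846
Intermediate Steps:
B = -1/6 (B = -1/2/3 = -1/2*1/3 = -1/6 ≈ -0.16667)
S(o) = (-3 + o)/(4*(6 + o)) (S(o) = ((o - 3)/(o + 6))/4 = ((-3 + o)/(6 + o))/4 = (-3 + o)/(4*(6 + o)))
u = 34 (u = 13 + 21 = 34)
g(n) = -19/(140*n) (g(n) = ((-3 - 1/6)/(4*(6 - 1/6)))/n = ((1/4)*(-19/6)/(35/6))/n = ((1/4)*(6/35)*(-19/6))/n = -19/(140*n))
z = 34
z*(-1 + g(-4)) = 34*(-1 - 19/140/(-4)) = 34*(-1 - 19/140*(-1/4)) = 34*(-1 + 19/560) = 34*(-541/560) = -9197/280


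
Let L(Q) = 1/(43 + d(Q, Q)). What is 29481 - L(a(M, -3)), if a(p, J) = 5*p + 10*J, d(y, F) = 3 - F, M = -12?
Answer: 4009415/136 ≈ 29481.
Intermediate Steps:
L(Q) = 1/(46 - Q) (L(Q) = 1/(43 + (3 - Q)) = 1/(46 - Q))
29481 - L(a(M, -3)) = 29481 - (-1)/(-46 + (5*(-12) + 10*(-3))) = 29481 - (-1)/(-46 + (-60 - 30)) = 29481 - (-1)/(-46 - 90) = 29481 - (-1)/(-136) = 29481 - (-1)*(-1)/136 = 29481 - 1*1/136 = 29481 - 1/136 = 4009415/136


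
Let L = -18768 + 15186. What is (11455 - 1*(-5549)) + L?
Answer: 13422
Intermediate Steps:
L = -3582
(11455 - 1*(-5549)) + L = (11455 - 1*(-5549)) - 3582 = (11455 + 5549) - 3582 = 17004 - 3582 = 13422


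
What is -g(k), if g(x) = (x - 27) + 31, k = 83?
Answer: -87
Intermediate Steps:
g(x) = 4 + x (g(x) = (-27 + x) + 31 = 4 + x)
-g(k) = -(4 + 83) = -1*87 = -87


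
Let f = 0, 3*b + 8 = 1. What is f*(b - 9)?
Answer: 0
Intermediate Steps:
b = -7/3 (b = -8/3 + (1/3)*1 = -8/3 + 1/3 = -7/3 ≈ -2.3333)
f*(b - 9) = 0*(-7/3 - 9) = 0*(-34/3) = 0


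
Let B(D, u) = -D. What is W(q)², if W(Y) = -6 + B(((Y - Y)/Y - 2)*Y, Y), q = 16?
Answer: 676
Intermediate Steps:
W(Y) = -6 + 2*Y (W(Y) = -6 - ((Y - Y)/Y - 2)*Y = -6 - (0/Y - 2)*Y = -6 - (0 - 2)*Y = -6 - (-2)*Y = -6 + 2*Y)
W(q)² = (-6 + 2*16)² = (-6 + 32)² = 26² = 676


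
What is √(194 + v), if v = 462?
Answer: 4*√41 ≈ 25.612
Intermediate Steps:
√(194 + v) = √(194 + 462) = √656 = 4*√41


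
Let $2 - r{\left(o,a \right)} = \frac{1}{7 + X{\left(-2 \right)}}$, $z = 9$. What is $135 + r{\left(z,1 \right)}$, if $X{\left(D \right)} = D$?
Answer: $\frac{684}{5} \approx 136.8$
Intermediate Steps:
$r{\left(o,a \right)} = \frac{9}{5}$ ($r{\left(o,a \right)} = 2 - \frac{1}{7 - 2} = 2 - \frac{1}{5} = \frac{9}{5}$)
$135 + r{\left(z,1 \right)} = 135 + \frac{9}{5} = \frac{684}{5}$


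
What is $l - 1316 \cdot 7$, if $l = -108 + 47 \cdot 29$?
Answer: $-7957$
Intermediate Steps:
$l = 1255$ ($l = -108 + 1363 = 1255$)
$l - 1316 \cdot 7 = 1255 - 1316 \cdot 7 = 1255 - 9212 = -7957$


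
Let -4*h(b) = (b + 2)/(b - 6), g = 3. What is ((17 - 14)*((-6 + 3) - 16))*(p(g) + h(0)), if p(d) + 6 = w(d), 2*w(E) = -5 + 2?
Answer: 1691/4 ≈ 422.75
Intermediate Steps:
w(E) = -3/2 (w(E) = (-5 + 2)/2 = (½)*(-3) = -3/2)
p(d) = -15/2 (p(d) = -6 - 3/2 = -15/2)
h(b) = -(2 + b)/(4*(-6 + b)) (h(b) = -(b + 2)/(4*(b - 6)) = -(2 + b)/(4*(-6 + b)))
((17 - 14)*((-6 + 3) - 16))*(p(g) + h(0)) = ((17 - 14)*((-6 + 3) - 16))*(-15/2 + (-2 - 1*0)/(4*(-6 + 0))) = (3*(-3 - 16))*(-15/2 + (¼)*(-2 + 0)/(-6)) = (3*(-19))*(-15/2 + (¼)*(-⅙)*(-2)) = -57*(-15/2 + 1/12) = -57*(-89/12) = 1691/4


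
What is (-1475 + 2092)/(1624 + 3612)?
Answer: 617/5236 ≈ 0.11784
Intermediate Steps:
(-1475 + 2092)/(1624 + 3612) = 617/5236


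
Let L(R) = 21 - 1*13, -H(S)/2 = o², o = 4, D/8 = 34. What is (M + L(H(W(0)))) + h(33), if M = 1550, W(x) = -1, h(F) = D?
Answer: 1830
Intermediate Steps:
D = 272 (D = 8*34 = 272)
h(F) = 272
H(S) = -32 (H(S) = -2*4² = -2*16 = -32)
L(R) = 8 (L(R) = 21 - 13 = 8)
(M + L(H(W(0)))) + h(33) = (1550 + 8) + 272 = 1558 + 272 = 1830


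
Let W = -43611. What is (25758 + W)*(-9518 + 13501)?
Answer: -71108499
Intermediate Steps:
(25758 + W)*(-9518 + 13501) = (25758 - 43611)*(-9518 + 13501) = -17853*3983 = -71108499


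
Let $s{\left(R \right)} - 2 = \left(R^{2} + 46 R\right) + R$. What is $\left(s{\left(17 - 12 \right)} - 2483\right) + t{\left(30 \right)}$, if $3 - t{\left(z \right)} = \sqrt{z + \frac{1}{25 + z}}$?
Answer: $-2218 - \frac{\sqrt{90805}}{55} \approx -2223.5$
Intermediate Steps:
$t{\left(z \right)} = 3 - \sqrt{z + \frac{1}{25 + z}}$
$s{\left(R \right)} = 2 + R^{2} + 47 R$ ($s{\left(R \right)} = 2 + \left(\left(R^{2} + 46 R\right) + R\right) = 2 + \left(R^{2} + 47 R\right) = 2 + R^{2} + 47 R$)
$\left(s{\left(17 - 12 \right)} - 2483\right) + t{\left(30 \right)} = \left(\left(2 + \left(17 - 12\right)^{2} + 47 \left(17 - 12\right)\right) - 2483\right) + \left(3 - \sqrt{\frac{1 + 30 \left(25 + 30\right)}{25 + 30}}\right) = \left(\left(2 + \left(17 - 12\right)^{2} + 47 \left(17 - 12\right)\right) - 2483\right) + \left(3 - \sqrt{\frac{1 + 30 \cdot 55}{55}}\right) = \left(\left(2 + 5^{2} + 47 \cdot 5\right) - 2483\right) + \left(3 - \sqrt{\frac{1 + 1650}{55}}\right) = \left(\left(2 + 25 + 235\right) - 2483\right) + \left(3 - \sqrt{\frac{1}{55} \cdot 1651}\right) = \left(262 - 2483\right) + \left(3 - \sqrt{\frac{1651}{55}}\right) = -2221 + \left(3 - \frac{\sqrt{90805}}{55}\right) = -2218 - \frac{\sqrt{90805}}{55}$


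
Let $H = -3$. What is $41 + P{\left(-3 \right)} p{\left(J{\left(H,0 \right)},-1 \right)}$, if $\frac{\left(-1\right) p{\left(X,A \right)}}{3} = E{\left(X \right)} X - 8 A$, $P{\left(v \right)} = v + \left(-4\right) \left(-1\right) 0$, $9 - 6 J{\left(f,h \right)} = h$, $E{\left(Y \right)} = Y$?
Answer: $\frac{533}{4} \approx 133.25$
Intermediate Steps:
$J{\left(f,h \right)} = \frac{3}{2} - \frac{h}{6}$
$P{\left(v \right)} = v$ ($P{\left(v \right)} = v + 4 \cdot 0 = v + 0 = v$)
$p{\left(X,A \right)} = - 3 X^{2} + 24 A$ ($p{\left(X,A \right)} = - 3 \left(X X - 8 A\right) = - 3 \left(X^{2} - 8 A\right) = - 3 X^{2} + 24 A$)
$41 + P{\left(-3 \right)} p{\left(J{\left(H,0 \right)},-1 \right)} = 41 - 3 \left(- 3 \left(\frac{3}{2} - 0\right)^{2} + 24 \left(-1\right)\right) = 41 - 3 \left(- 3 \left(\frac{3}{2} + 0\right)^{2} - 24\right) = 41 - 3 \left(- 3 \left(\frac{3}{2}\right)^{2} - 24\right) = 41 - 3 \left(\left(-3\right) \frac{9}{4} - 24\right) = 41 - 3 \left(- \frac{27}{4} - 24\right) = 41 - - \frac{369}{4} = 41 + \frac{369}{4} = \frac{533}{4}$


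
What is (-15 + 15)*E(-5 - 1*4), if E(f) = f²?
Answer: 0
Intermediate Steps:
(-15 + 15)*E(-5 - 1*4) = (-15 + 15)*(-5 - 1*4)² = 0*(-5 - 4)² = 0*(-9)² = 0*81 = 0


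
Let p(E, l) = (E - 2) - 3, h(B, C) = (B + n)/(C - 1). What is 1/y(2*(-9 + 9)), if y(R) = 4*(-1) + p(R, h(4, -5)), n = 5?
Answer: -⅑ ≈ -0.11111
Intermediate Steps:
h(B, C) = (5 + B)/(-1 + C) (h(B, C) = (B + 5)/(C - 1) = (5 + B)/(-1 + C))
p(E, l) = -5 + E (p(E, l) = (-2 + E) - 3 = -5 + E)
y(R) = -9 + R (y(R) = 4*(-1) + (-5 + R) = -4 + (-5 + R) = -9 + R)
1/y(2*(-9 + 9)) = 1/(-9 + 2*(-9 + 9)) = 1/(-9 + 2*0) = 1/(-9 + 0) = 1/(-9) = -⅑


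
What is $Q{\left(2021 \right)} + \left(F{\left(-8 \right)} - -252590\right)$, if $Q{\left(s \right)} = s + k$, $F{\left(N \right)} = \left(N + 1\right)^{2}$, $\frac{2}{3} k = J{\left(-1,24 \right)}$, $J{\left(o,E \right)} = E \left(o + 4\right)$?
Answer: $254768$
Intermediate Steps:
$J{\left(o,E \right)} = E \left(4 + o\right)$
$k = 108$ ($k = \frac{3 \cdot 24 \left(4 - 1\right)}{2} = \frac{3 \cdot 24 \cdot 3}{2} = \frac{3}{2} \cdot 72 = 108$)
$F{\left(N \right)} = \left(1 + N\right)^{2}$
$Q{\left(s \right)} = 108 + s$ ($Q{\left(s \right)} = s + 108 = 108 + s$)
$Q{\left(2021 \right)} + \left(F{\left(-8 \right)} - -252590\right) = \left(108 + 2021\right) + \left(\left(1 - 8\right)^{2} - -252590\right) = 2129 + \left(\left(-7\right)^{2} + 252590\right) = 2129 + \left(49 + 252590\right) = 2129 + 252639 = 254768$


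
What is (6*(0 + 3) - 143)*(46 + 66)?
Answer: -14000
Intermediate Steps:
(6*(0 + 3) - 143)*(46 + 66) = (6*3 - 143)*112 = (18 - 143)*112 = -125*112 = -14000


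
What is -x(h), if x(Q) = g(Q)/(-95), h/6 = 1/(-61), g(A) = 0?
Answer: 0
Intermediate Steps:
h = -6/61 (h = 6/(-61) = 6*(-1/61) = -6/61 ≈ -0.098361)
x(Q) = 0 (x(Q) = 0/(-95) = 0*(-1/95) = 0)
-x(h) = -1*0 = 0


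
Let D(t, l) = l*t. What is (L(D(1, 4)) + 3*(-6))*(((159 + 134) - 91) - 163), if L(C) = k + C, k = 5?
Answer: -351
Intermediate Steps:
L(C) = 5 + C
(L(D(1, 4)) + 3*(-6))*(((159 + 134) - 91) - 163) = ((5 + 4*1) + 3*(-6))*(((159 + 134) - 91) - 163) = ((5 + 4) - 18)*((293 - 91) - 163) = (9 - 18)*(202 - 163) = -9*39 = -351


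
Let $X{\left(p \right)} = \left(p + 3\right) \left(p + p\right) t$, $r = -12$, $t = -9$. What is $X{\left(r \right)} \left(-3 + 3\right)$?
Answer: $0$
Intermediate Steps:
$X{\left(p \right)} = - 18 p \left(3 + p\right)$ ($X{\left(p \right)} = \left(p + 3\right) \left(p + p\right) \left(-9\right) = \left(3 + p\right) 2 p \left(-9\right) = 2 p \left(3 + p\right) \left(-9\right) = - 18 p \left(3 + p\right)$)
$X{\left(r \right)} \left(-3 + 3\right) = \left(-18\right) \left(-12\right) \left(3 - 12\right) \left(-3 + 3\right) = \left(-18\right) \left(-12\right) \left(-9\right) 0 = \left(-1944\right) 0 = 0$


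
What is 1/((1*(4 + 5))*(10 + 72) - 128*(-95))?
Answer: 1/12898 ≈ 7.7531e-5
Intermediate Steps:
1/((1*(4 + 5))*(10 + 72) - 128*(-95)) = 1/((1*9)*82 + 12160) = 1/(9*82 + 12160) = 1/(738 + 12160) = 1/12898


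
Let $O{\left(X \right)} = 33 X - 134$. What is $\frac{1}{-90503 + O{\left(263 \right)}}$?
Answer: $- \frac{1}{81958} \approx -1.2201 \cdot 10^{-5}$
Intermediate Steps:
$O{\left(X \right)} = -134 + 33 X$
$\frac{1}{-90503 + O{\left(263 \right)}} = \frac{1}{-90503 + \left(-134 + 33 \cdot 263\right)} = \frac{1}{-90503 + \left(-134 + 8679\right)} = \frac{1}{-90503 + 8545} = \frac{1}{-81958} = - \frac{1}{81958}$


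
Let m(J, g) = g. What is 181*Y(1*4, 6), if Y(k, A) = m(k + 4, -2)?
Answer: -362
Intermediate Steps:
Y(k, A) = -2
181*Y(1*4, 6) = 181*(-2) = -362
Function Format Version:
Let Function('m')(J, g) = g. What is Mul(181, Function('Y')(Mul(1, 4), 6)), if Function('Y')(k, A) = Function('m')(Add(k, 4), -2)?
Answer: -362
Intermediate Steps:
Function('Y')(k, A) = -2
Mul(181, Function('Y')(Mul(1, 4), 6)) = Mul(181, -2) = -362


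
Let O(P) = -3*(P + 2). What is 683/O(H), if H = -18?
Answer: 683/48 ≈ 14.229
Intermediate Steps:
O(P) = -6 - 3*P (O(P) = -3*(2 + P) = -6 - 3*P)
683/O(H) = 683/(-6 - 3*(-18)) = 683/(-6 + 54) = 683/48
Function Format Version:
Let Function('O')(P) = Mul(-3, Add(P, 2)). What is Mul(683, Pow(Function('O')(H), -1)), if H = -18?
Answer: Rational(683, 48) ≈ 14.229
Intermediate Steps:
Function('O')(P) = Add(-6, Mul(-3, P)) (Function('O')(P) = Mul(-3, Add(2, P)) = Add(-6, Mul(-3, P)))
Mul(683, Pow(Function('O')(H), -1)) = Mul(683, Pow(Add(-6, Mul(-3, -18)), -1)) = Mul(683, Pow(Add(-6, 54), -1)) = Mul(683, Pow(48, -1)) = Mul(683, Rational(1, 48)) = Rational(683, 48)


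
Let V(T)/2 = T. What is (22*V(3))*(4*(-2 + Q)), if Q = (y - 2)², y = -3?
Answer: 12144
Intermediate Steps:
Q = 25 (Q = (-3 - 2)² = (-5)² = 25)
V(T) = 2*T
(22*V(3))*(4*(-2 + Q)) = (22*(2*3))*(4*(-2 + 25)) = (22*6)*(4*23) = 132*92 = 12144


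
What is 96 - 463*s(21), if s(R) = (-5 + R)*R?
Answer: -155472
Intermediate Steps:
s(R) = R*(-5 + R)
96 - 463*s(21) = 96 - 9723*(-5 + 21) = 96 - 9723*16 = 96 - 463*336 = 96 - 155568 = -155472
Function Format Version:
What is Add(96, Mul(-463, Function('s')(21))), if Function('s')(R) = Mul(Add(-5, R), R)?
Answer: -155472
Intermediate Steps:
Function('s')(R) = Mul(R, Add(-5, R))
Add(96, Mul(-463, Function('s')(21))) = Add(96, Mul(-463, Mul(21, Add(-5, 21)))) = Add(96, Mul(-463, Mul(21, 16))) = Add(96, Mul(-463, 336)) = Add(96, -155568) = -155472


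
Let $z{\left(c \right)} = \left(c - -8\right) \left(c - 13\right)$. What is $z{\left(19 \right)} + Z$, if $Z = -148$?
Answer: $14$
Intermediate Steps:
$z{\left(c \right)} = \left(-13 + c\right) \left(8 + c\right)$ ($z{\left(c \right)} = \left(c + 8\right) \left(-13 + c\right) = \left(8 + c\right) \left(-13 + c\right) = \left(-13 + c\right) \left(8 + c\right)$)
$z{\left(19 \right)} + Z = \left(-104 + 19^{2} - 95\right) - 148 = \left(-104 + 361 - 95\right) - 148 = 162 - 148 = 14$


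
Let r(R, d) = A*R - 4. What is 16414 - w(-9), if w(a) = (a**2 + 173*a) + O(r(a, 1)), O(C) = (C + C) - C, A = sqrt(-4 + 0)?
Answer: 17894 + 18*I ≈ 17894.0 + 18.0*I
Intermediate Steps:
A = 2*I (A = sqrt(-4) = 2*I ≈ 2.0*I)
r(R, d) = -4 + 2*I*R (r(R, d) = (2*I)*R - 4 = 2*I*R - 4 = -4 + 2*I*R)
O(C) = C (O(C) = 2*C - C = C)
w(a) = -4 + a**2 + 173*a + 2*I*a (w(a) = (a**2 + 173*a) + (-4 + 2*I*a) = -4 + a**2 + 173*a + 2*I*a)
16414 - w(-9) = 16414 - (-4 + (-9)**2 - 9*(173 + 2*I)) = 16414 - (-4 + 81 + (-1557 - 18*I)) = 16414 - (-1480 - 18*I) = 16414 + (1480 + 18*I) = 17894 + 18*I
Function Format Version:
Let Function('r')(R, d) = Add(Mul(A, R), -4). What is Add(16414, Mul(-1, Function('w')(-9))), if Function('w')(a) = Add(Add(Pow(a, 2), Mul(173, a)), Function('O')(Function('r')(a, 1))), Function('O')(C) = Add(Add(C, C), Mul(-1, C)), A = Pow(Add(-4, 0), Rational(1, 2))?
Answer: Add(17894, Mul(18, I)) ≈ Add(17894., Mul(18.000, I))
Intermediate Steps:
A = Mul(2, I) (A = Pow(-4, Rational(1, 2)) = Mul(2, I) ≈ Mul(2.0000, I))
Function('r')(R, d) = Add(-4, Mul(2, I, R)) (Function('r')(R, d) = Add(Mul(Mul(2, I), R), -4) = Add(Mul(2, I, R), -4) = Add(-4, Mul(2, I, R)))
Function('O')(C) = C (Function('O')(C) = Add(Mul(2, C), Mul(-1, C)) = C)
Function('w')(a) = Add(-4, Pow(a, 2), Mul(173, a), Mul(2, I, a)) (Function('w')(a) = Add(Add(Pow(a, 2), Mul(173, a)), Add(-4, Mul(2, I, a))) = Add(-4, Pow(a, 2), Mul(173, a), Mul(2, I, a)))
Add(16414, Mul(-1, Function('w')(-9))) = Add(16414, Mul(-1, Add(-4, Pow(-9, 2), Mul(-9, Add(173, Mul(2, I)))))) = Add(16414, Mul(-1, Add(-4, 81, Add(-1557, Mul(-18, I))))) = Add(16414, Mul(-1, Add(-1480, Mul(-18, I)))) = Add(16414, Add(1480, Mul(18, I))) = Add(17894, Mul(18, I))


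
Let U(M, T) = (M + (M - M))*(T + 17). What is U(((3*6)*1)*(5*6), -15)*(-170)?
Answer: -183600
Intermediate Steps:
U(M, T) = M*(17 + T) (U(M, T) = (M + 0)*(17 + T) = M*(17 + T))
U(((3*6)*1)*(5*6), -15)*(-170) = ((((3*6)*1)*(5*6))*(17 - 15))*(-170) = (((18*1)*30)*2)*(-170) = ((18*30)*2)*(-170) = (540*2)*(-170) = 1080*(-170) = -183600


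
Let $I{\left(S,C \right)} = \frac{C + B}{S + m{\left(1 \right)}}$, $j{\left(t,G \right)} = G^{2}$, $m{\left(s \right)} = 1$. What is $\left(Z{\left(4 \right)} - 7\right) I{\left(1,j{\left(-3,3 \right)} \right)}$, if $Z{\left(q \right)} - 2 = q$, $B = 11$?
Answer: $-10$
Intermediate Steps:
$I{\left(S,C \right)} = \frac{11 + C}{1 + S}$ ($I{\left(S,C \right)} = \frac{C + 11}{S + 1} = \frac{11 + C}{1 + S}$)
$Z{\left(q \right)} = 2 + q$
$\left(Z{\left(4 \right)} - 7\right) I{\left(1,j{\left(-3,3 \right)} \right)} = \left(\left(2 + 4\right) - 7\right) \frac{11 + 3^{2}}{1 + 1} = \left(6 - 7\right) \frac{11 + 9}{2} = - \frac{20}{2} = \left(-1\right) 10 = -10$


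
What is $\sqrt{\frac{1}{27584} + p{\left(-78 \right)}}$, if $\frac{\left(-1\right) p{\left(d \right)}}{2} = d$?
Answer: $\frac{\sqrt{1854638255}}{3448} \approx 12.49$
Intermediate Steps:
$p{\left(d \right)} = - 2 d$
$\sqrt{\frac{1}{27584} + p{\left(-78 \right)}} = \sqrt{\frac{1}{27584} - -156} = \sqrt{\frac{1}{27584} + 156} = \sqrt{\frac{4303105}{27584}} = \frac{\sqrt{1854638255}}{3448}$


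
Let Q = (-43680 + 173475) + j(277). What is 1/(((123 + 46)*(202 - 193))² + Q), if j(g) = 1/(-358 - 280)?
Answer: 638/1558784567 ≈ 4.0929e-7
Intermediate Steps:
j(g) = -1/638 (j(g) = 1/(-638) = -1/638)
Q = 82809209/638 (Q = (-43680 + 173475) - 1/638 = 129795 - 1/638 = 82809209/638 ≈ 1.2980e+5)
1/(((123 + 46)*(202 - 193))² + Q) = 1/(((123 + 46)*(202 - 193))² + 82809209/638) = 1/((169*9)² + 82809209/638) = 1/(1521² + 82809209/638) = 1/(2313441 + 82809209/638) = 1/(1558784567/638) = 638/1558784567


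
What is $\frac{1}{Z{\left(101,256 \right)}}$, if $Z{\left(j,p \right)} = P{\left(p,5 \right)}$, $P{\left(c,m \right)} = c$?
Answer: $\frac{1}{256} \approx 0.0039063$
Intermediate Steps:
$Z{\left(j,p \right)} = p$
$\frac{1}{Z{\left(101,256 \right)}} = \frac{1}{256}$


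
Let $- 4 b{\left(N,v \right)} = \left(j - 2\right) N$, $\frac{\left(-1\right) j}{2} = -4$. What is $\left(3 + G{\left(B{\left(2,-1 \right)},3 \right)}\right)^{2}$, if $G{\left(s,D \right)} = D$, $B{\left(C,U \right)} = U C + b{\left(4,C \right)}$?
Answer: $36$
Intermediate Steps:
$j = 8$ ($j = \left(-2\right) \left(-4\right) = 8$)
$b{\left(N,v \right)} = - \frac{3 N}{2}$ ($b{\left(N,v \right)} = - \frac{\left(8 - 2\right) N}{4} = - \frac{6 N}{4} = - \frac{3 N}{2}$)
$B{\left(C,U \right)} = -6 + C U$ ($B{\left(C,U \right)} = U C - 6 = C U - 6 = -6 + C U$)
$\left(3 + G{\left(B{\left(2,-1 \right)},3 \right)}\right)^{2} = \left(3 + 3\right)^{2} = 6^{2} = 36$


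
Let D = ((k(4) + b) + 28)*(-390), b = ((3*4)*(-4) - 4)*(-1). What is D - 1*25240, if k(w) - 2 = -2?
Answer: -56440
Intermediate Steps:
k(w) = 0 (k(w) = 2 - 2 = 0)
b = 52 (b = (12*(-4) - 4)*(-1) = (-48 - 4)*(-1) = -52*(-1) = 52)
D = -31200 (D = ((0 + 52) + 28)*(-390) = (52 + 28)*(-390) = 80*(-390) = -31200)
D - 1*25240 = -31200 - 1*25240 = -31200 - 25240 = -56440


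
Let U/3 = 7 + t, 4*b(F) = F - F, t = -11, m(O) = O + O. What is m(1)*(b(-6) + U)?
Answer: -24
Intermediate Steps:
m(O) = 2*O
b(F) = 0 (b(F) = (F - F)/4 = (¼)*0 = 0)
U = -12 (U = 3*(7 - 11) = 3*(-4) = -12)
m(1)*(b(-6) + U) = (2*1)*(0 - 12) = 2*(-12) = -24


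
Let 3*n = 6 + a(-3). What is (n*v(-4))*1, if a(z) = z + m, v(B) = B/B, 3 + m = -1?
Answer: -1/3 ≈ -0.33333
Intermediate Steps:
m = -4 (m = -3 - 1 = -4)
v(B) = 1
a(z) = -4 + z (a(z) = z - 4 = -4 + z)
n = -1/3 (n = (6 + (-4 - 3))/3 = (6 - 7)/3 = (1/3)*(-1) = -1/3 ≈ -0.33333)
(n*v(-4))*1 = -1/3*1*1 = -1/3*1 = -1/3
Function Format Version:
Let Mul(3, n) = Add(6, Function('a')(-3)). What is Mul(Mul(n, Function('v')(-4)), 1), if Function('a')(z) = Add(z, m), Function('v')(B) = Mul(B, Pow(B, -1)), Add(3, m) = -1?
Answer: Rational(-1, 3) ≈ -0.33333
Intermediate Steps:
m = -4 (m = Add(-3, -1) = -4)
Function('v')(B) = 1
Function('a')(z) = Add(-4, z) (Function('a')(z) = Add(z, -4) = Add(-4, z))
n = Rational(-1, 3) (n = Mul(Rational(1, 3), Add(6, Add(-4, -3))) = Mul(Rational(1, 3), Add(6, -7)) = Mul(Rational(1, 3), -1) = Rational(-1, 3) ≈ -0.33333)
Mul(Mul(n, Function('v')(-4)), 1) = Mul(Mul(Rational(-1, 3), 1), 1) = Mul(Rational(-1, 3), 1) = Rational(-1, 3)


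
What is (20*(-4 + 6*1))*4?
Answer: 160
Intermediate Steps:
(20*(-4 + 6*1))*4 = (20*(-4 + 6))*4 = (20*2)*4 = 40*4 = 160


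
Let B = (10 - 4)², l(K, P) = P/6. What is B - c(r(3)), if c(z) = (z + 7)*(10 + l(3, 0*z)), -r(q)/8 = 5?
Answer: 366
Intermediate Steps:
r(q) = -40 (r(q) = -8*5 = -40)
l(K, P) = P/6 (l(K, P) = P*(⅙) = P/6)
c(z) = 70 + 10*z (c(z) = (z + 7)*(10 + (0*z)/6) = (7 + z)*(10 + (⅙)*0) = (7 + z)*(10 + 0) = (7 + z)*10 = 70 + 10*z)
B = 36 (B = 6² = 36)
B - c(r(3)) = 36 - (70 + 10*(-40)) = 36 - (70 - 400) = 36 - 1*(-330) = 36 + 330 = 366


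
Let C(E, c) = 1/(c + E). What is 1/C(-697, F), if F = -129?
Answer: -826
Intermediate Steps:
C(E, c) = 1/(E + c)
1/C(-697, F) = 1/(1/(-697 - 129)) = 1/(1/(-826)) = 1/(-1/826) = -826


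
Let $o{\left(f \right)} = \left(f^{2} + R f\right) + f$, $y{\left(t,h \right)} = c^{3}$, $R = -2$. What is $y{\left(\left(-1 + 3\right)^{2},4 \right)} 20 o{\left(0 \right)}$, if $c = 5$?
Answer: $0$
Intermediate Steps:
$y{\left(t,h \right)} = 125$ ($y{\left(t,h \right)} = 5^{3} = 125$)
$o{\left(f \right)} = f^{2} - f$ ($o{\left(f \right)} = \left(f^{2} - 2 f\right) + f = f^{2} - f$)
$y{\left(\left(-1 + 3\right)^{2},4 \right)} 20 o{\left(0 \right)} = 125 \cdot 20 \cdot 0 \left(-1 + 0\right) = 2500 \cdot 0 \left(-1\right) = 2500 \cdot 0 = 0$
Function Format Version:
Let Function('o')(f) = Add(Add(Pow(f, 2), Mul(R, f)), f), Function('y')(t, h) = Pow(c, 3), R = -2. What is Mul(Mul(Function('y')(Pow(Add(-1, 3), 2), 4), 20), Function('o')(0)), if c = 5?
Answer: 0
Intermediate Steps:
Function('y')(t, h) = 125 (Function('y')(t, h) = Pow(5, 3) = 125)
Function('o')(f) = Add(Pow(f, 2), Mul(-1, f)) (Function('o')(f) = Add(Add(Pow(f, 2), Mul(-2, f)), f) = Add(Pow(f, 2), Mul(-1, f)))
Mul(Mul(Function('y')(Pow(Add(-1, 3), 2), 4), 20), Function('o')(0)) = Mul(Mul(125, 20), Mul(0, Add(-1, 0))) = Mul(2500, Mul(0, -1)) = Mul(2500, 0) = 0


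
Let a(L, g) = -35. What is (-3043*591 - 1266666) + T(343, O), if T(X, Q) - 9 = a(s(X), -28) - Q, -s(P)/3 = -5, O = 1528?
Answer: -3066633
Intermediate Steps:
s(P) = 15 (s(P) = -3*(-5) = 15)
T(X, Q) = -26 - Q (T(X, Q) = 9 + (-35 - Q) = -26 - Q)
(-3043*591 - 1266666) + T(343, O) = (-3043*591 - 1266666) + (-26 - 1*1528) = (-1798413 - 1266666) + (-26 - 1528) = -3065079 - 1554 = -3066633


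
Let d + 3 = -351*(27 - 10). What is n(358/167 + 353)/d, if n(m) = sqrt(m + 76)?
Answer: -sqrt(12024167)/996990 ≈ -0.0034781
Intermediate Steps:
n(m) = sqrt(76 + m)
d = -5970 (d = -3 - 351*(27 - 10) = -3 - 351*17 = -3 - 5967 = -5970)
n(358/167 + 353)/d = sqrt(76 + (358/167 + 353))/(-5970) = sqrt(76 + (358*(1/167) + 353))*(-1/5970) = sqrt(76 + (358/167 + 353))*(-1/5970) = sqrt(76 + 59309/167)*(-1/5970) = sqrt(72001/167)*(-1/5970) = (sqrt(12024167)/167)*(-1/5970) = -sqrt(12024167)/996990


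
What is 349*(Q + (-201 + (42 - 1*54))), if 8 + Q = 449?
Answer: 79572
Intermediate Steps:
Q = 441 (Q = -8 + 449 = 441)
349*(Q + (-201 + (42 - 1*54))) = 349*(441 + (-201 + (42 - 1*54))) = 349*(441 + (-201 + (42 - 54))) = 349*(441 + (-201 - 12)) = 349*(441 - 213) = 349*228 = 79572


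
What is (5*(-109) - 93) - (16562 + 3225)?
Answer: -20425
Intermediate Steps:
(5*(-109) - 93) - (16562 + 3225) = (-545 - 93) - 1*19787 = -638 - 19787 = -20425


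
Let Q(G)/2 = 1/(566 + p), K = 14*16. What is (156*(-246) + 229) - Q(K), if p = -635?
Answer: -2632141/69 ≈ -38147.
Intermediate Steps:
K = 224
Q(G) = -2/69 (Q(G) = 2/(566 - 635) = 2/(-69) = 2*(-1/69) = -2/69)
(156*(-246) + 229) - Q(K) = (156*(-246) + 229) - 1*(-2/69) = (-38376 + 229) + 2/69 = -38147 + 2/69 = -2632141/69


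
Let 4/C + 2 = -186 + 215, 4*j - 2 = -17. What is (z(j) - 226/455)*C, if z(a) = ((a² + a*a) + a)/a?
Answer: -12734/12285 ≈ -1.0365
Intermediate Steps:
j = -15/4 (j = ½ + (¼)*(-17) = ½ - 17/4 = -15/4 ≈ -3.7500)
z(a) = (a + 2*a²)/a (z(a) = ((a² + a²) + a)/a = (2*a² + a)/a = (a + 2*a²)/a)
C = 4/27 (C = 4/(-2 + (-186 + 215)) = 4/(-2 + 29) = 4/27 ≈ 0.14815)
(z(j) - 226/455)*C = ((1 + 2*(-15/4)) - 226/455)*(4/27) = ((1 - 15/2) - 226*1/455)*(4/27) = (-13/2 - 226/455)*(4/27) = -6367/910*4/27 = -12734/12285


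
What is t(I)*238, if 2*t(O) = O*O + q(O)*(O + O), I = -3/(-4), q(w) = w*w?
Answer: 5355/32 ≈ 167.34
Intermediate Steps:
q(w) = w**2
I = 3/4 (I = -3*(-1/4) = 3/4 ≈ 0.75000)
t(O) = O**3 + O**2/2 (t(O) = (O*O + O**2*(O + O))/2 = (O**2 + O**2*(2*O))/2 = (O**2 + 2*O**3)/2 = O**3 + O**2/2)
t(I)*238 = ((3/4)**2*(1/2 + 3/4))*238 = ((9/16)*(5/4))*238 = (45/64)*238 = 5355/32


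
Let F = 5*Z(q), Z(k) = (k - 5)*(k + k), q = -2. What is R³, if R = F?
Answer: 2744000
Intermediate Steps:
Z(k) = 2*k*(-5 + k) (Z(k) = (-5 + k)*(2*k) = 2*k*(-5 + k))
F = 140 (F = 5*(2*(-2)*(-5 - 2)) = 5*(2*(-2)*(-7)) = 5*28 = 140)
R = 140
R³ = 140³ = 2744000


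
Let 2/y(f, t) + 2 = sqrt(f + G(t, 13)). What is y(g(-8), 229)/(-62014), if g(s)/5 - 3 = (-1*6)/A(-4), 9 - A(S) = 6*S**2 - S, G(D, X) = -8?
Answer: -182/9395121 - sqrt(60697)/9395121 ≈ -4.5595e-5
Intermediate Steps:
A(S) = 9 + S - 6*S**2 (A(S) = 9 - (6*S**2 - S) = 9 - (-S + 6*S**2) = 9 + (S - 6*S**2) = 9 + S - 6*S**2)
g(s) = 1395/91 (g(s) = 15 + 5*((-1*6)/(9 - 4 - 6*(-4)**2)) = 15 + 5*(-6/(9 - 4 - 6*16)) = 15 + 5*(-6/(9 - 4 - 96)) = 15 + 5*(-6/(-91)) = 15 + 5*(-6*(-1/91)) = 15 + 5*(6/91) = 15 + 30/91 = 1395/91)
y(f, t) = 2/(-2 + sqrt(-8 + f)) (y(f, t) = 2/(-2 + sqrt(f - 8)) = 2/(-2 + sqrt(-8 + f)))
y(g(-8), 229)/(-62014) = (2/(-2 + sqrt(-8 + 1395/91)))/(-62014) = (2/(-2 + sqrt(667/91)))*(-1/62014) = (2/(-2 + sqrt(60697)/91))*(-1/62014) = -1/(31007*(-2 + sqrt(60697)/91))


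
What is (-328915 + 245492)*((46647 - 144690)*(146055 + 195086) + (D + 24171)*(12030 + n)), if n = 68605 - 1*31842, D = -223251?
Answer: 3600553156292769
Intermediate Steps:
n = 36763 (n = 68605 - 31842 = 36763)
(-328915 + 245492)*((46647 - 144690)*(146055 + 195086) + (D + 24171)*(12030 + n)) = (-328915 + 245492)*((46647 - 144690)*(146055 + 195086) + (-223251 + 24171)*(12030 + 36763)) = -83423*(-98043*341141 - 199080*48793) = -83423*(-33446487063 - 9713710440) = -83423*(-43160197503) = 3600553156292769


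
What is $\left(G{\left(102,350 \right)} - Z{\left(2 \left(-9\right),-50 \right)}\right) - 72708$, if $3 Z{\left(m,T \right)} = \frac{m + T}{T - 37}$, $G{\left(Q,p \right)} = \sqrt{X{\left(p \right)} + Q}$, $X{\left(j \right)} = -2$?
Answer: $- \frac{18974246}{261} \approx -72698.0$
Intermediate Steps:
$G{\left(Q,p \right)} = \sqrt{-2 + Q}$
$Z{\left(m,T \right)} = \frac{T + m}{3 \left(-37 + T\right)}$ ($Z{\left(m,T \right)} = \frac{\left(m + T\right) \frac{1}{T - 37}}{3} = \frac{\left(T + m\right) \frac{1}{-37 + T}}{3} = \frac{\frac{1}{-37 + T} \left(T + m\right)}{3} = \frac{T + m}{3 \left(-37 + T\right)}$)
$\left(G{\left(102,350 \right)} - Z{\left(2 \left(-9\right),-50 \right)}\right) - 72708 = \left(\sqrt{-2 + 102} - \frac{-50 + 2 \left(-9\right)}{3 \left(-37 - 50\right)}\right) - 72708 = \left(\sqrt{100} - \frac{-50 - 18}{3 \left(-87\right)}\right) - 72708 = \left(10 - \frac{1}{3} \left(- \frac{1}{87}\right) \left(-68\right)\right) - 72708 = \left(10 - \frac{68}{261}\right) - 72708 = \frac{2542}{261} - 72708 = - \frac{18974246}{261}$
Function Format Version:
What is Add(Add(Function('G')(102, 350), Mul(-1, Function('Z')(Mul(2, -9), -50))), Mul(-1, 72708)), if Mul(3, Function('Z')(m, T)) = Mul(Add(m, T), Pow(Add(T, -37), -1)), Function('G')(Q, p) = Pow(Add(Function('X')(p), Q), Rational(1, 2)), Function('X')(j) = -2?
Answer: Rational(-18974246, 261) ≈ -72698.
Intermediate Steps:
Function('G')(Q, p) = Pow(Add(-2, Q), Rational(1, 2))
Function('Z')(m, T) = Mul(Rational(1, 3), Pow(Add(-37, T), -1), Add(T, m)) (Function('Z')(m, T) = Mul(Rational(1, 3), Mul(Add(m, T), Pow(Add(T, -37), -1))) = Mul(Rational(1, 3), Mul(Add(T, m), Pow(Add(-37, T), -1))) = Mul(Rational(1, 3), Mul(Pow(Add(-37, T), -1), Add(T, m))) = Mul(Rational(1, 3), Pow(Add(-37, T), -1), Add(T, m)))
Add(Add(Function('G')(102, 350), Mul(-1, Function('Z')(Mul(2, -9), -50))), Mul(-1, 72708)) = Add(Add(Pow(Add(-2, 102), Rational(1, 2)), Mul(-1, Mul(Rational(1, 3), Pow(Add(-37, -50), -1), Add(-50, Mul(2, -9))))), Mul(-1, 72708)) = Add(Add(Pow(100, Rational(1, 2)), Mul(-1, Mul(Rational(1, 3), Pow(-87, -1), Add(-50, -18)))), -72708) = Add(Add(10, Mul(-1, Mul(Rational(1, 3), Rational(-1, 87), -68))), -72708) = Add(Add(10, Mul(-1, Rational(68, 261))), -72708) = Add(Add(10, Rational(-68, 261)), -72708) = Add(Rational(2542, 261), -72708) = Rational(-18974246, 261)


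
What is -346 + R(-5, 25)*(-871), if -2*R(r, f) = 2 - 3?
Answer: -1563/2 ≈ -781.50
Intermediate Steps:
R(r, f) = 1/2 (R(r, f) = -(2 - 3)/2 = -1/2*(-1) = 1/2)
-346 + R(-5, 25)*(-871) = -346 + (1/2)*(-871) = -346 - 871/2 = -1563/2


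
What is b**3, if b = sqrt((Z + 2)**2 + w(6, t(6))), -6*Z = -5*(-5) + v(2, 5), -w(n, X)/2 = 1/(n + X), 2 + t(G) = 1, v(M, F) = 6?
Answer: 1733*sqrt(8665)/5400 ≈ 29.874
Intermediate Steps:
t(G) = -1 (t(G) = -2 + 1 = -1)
w(n, X) = -2/(X + n) (w(n, X) = -2/(n + X) = -2/(X + n))
Z = -31/6 (Z = -(-5*(-5) + 6)/6 = -(25 + 6)/6 = -1/6*31 = -31/6 ≈ -5.1667)
b = sqrt(8665)/30 (b = sqrt((-31/6 + 2)**2 - 2/(-1 + 6)) = sqrt((-19/6)**2 - 2/5) = sqrt(361/36 - 2*1/5) = sqrt(361/36 - 2/5) = sqrt(1733/180) = sqrt(8665)/30 ≈ 3.1029)
b**3 = (sqrt(8665)/30)**3 = 1733*sqrt(8665)/5400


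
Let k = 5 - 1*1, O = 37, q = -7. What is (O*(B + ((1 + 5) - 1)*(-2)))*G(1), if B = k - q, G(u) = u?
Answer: 37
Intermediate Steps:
k = 4 (k = 5 - 1 = 4)
B = 11 (B = 4 - 1*(-7) = 4 + 7 = 11)
(O*(B + ((1 + 5) - 1)*(-2)))*G(1) = (37*(11 + ((1 + 5) - 1)*(-2)))*1 = (37*(11 + (6 - 1)*(-2)))*1 = (37*(11 + 5*(-2)))*1 = (37*(11 - 10))*1 = (37*1)*1 = 37*1 = 37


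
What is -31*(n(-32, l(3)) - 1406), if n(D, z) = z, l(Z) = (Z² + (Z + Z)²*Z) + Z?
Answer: 39866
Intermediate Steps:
l(Z) = Z + Z² + 4*Z³ (l(Z) = (Z² + (2*Z)²*Z) + Z = (Z² + (4*Z²)*Z) + Z = (Z² + 4*Z³) + Z = Z + Z² + 4*Z³)
-31*(n(-32, l(3)) - 1406) = -31*(3*(1 + 3 + 4*3²) - 1406) = -31*(3*(1 + 3 + 4*9) - 1406) = -31*(3*(1 + 3 + 36) - 1406) = -31*(3*40 - 1406) = -31*(120 - 1406) = -31*(-1286) = 39866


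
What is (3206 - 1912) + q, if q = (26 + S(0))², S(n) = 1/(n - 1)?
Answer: 1919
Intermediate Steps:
S(n) = 1/(-1 + n)
q = 625 (q = (26 + 1/(-1 + 0))² = (26 + 1/(-1))² = (26 - 1)² = 25² = 625)
(3206 - 1912) + q = (3206 - 1912) + 625 = 1294 + 625 = 1919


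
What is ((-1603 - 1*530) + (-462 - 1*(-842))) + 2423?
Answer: 670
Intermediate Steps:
((-1603 - 1*530) + (-462 - 1*(-842))) + 2423 = ((-1603 - 530) + (-462 + 842)) + 2423 = (-2133 + 380) + 2423 = -1753 + 2423 = 670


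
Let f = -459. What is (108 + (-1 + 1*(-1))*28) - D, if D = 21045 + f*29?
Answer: -7682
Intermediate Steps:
D = 7734 (D = 21045 - 459*29 = 21045 - 13311 = 7734)
(108 + (-1 + 1*(-1))*28) - D = (108 + (-1 + 1*(-1))*28) - 1*7734 = (108 + (-1 - 1)*28) - 7734 = (108 - 2*28) - 7734 = (108 - 56) - 7734 = 52 - 7734 = -7682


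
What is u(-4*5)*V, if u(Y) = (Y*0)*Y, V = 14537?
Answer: 0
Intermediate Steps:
u(Y) = 0 (u(Y) = 0*Y = 0)
u(-4*5)*V = 0*14537 = 0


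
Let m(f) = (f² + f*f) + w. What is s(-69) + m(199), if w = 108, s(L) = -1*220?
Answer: 79090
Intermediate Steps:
s(L) = -220
m(f) = 108 + 2*f² (m(f) = (f² + f*f) + 108 = (f² + f²) + 108 = 2*f² + 108 = 108 + 2*f²)
s(-69) + m(199) = -220 + (108 + 2*199²) = -220 + (108 + 2*39601) = -220 + (108 + 79202) = -220 + 79310 = 79090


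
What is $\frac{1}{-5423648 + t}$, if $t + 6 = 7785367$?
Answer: $\frac{1}{2361713} \approx 4.2342 \cdot 10^{-7}$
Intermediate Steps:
$t = 7785361$ ($t = -6 + 7785367 = 7785361$)
$\frac{1}{-5423648 + t} = \frac{1}{-5423648 + 7785361} = \frac{1}{2361713}$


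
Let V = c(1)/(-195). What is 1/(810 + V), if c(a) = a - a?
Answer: 1/810 ≈ 0.0012346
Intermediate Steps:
c(a) = 0
V = 0 (V = 0/(-195) = 0*(-1/195) = 0)
1/(810 + V) = 1/(810 + 0) = 1/810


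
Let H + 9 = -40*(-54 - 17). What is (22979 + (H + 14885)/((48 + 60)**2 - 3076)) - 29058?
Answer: -13047184/2147 ≈ -6076.9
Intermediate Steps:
H = 2831 (H = -9 - 40*(-54 - 17) = -9 - 40*(-71) = -9 + 2840 = 2831)
(22979 + (H + 14885)/((48 + 60)**2 - 3076)) - 29058 = (22979 + (2831 + 14885)/((48 + 60)**2 - 3076)) - 29058 = (22979 + 17716/(108**2 - 3076)) - 29058 = (22979 + 17716/(11664 - 3076)) - 29058 = (22979 + 17716/8588) - 29058 = (22979 + 17716*(1/8588)) - 29058 = (22979 + 4429/2147) - 29058 = 49340342/2147 - 29058 = -13047184/2147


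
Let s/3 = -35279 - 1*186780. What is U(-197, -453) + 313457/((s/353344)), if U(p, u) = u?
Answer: -111059928389/666177 ≈ -1.6671e+5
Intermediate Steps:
s = -666177 (s = 3*(-35279 - 1*186780) = 3*(-35279 - 186780) = 3*(-222059) = -666177)
U(-197, -453) + 313457/((s/353344)) = -453 + 313457/((-666177/353344)) = -453 + 313457/((-666177*1/353344)) = -453 + 313457/(-666177/353344) = -453 + 313457*(-353344/666177) = -453 - 110758150208/666177 = -111059928389/666177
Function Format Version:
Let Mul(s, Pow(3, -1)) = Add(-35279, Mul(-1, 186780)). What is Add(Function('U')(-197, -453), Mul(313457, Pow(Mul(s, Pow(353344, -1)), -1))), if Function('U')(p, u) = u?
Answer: Rational(-111059928389, 666177) ≈ -1.6671e+5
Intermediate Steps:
s = -666177 (s = Mul(3, Add(-35279, Mul(-1, 186780))) = Mul(3, Add(-35279, -186780)) = Mul(3, -222059) = -666177)
Add(Function('U')(-197, -453), Mul(313457, Pow(Mul(s, Pow(353344, -1)), -1))) = Add(-453, Mul(313457, Pow(Mul(-666177, Pow(353344, -1)), -1))) = Add(-453, Mul(313457, Pow(Mul(-666177, Rational(1, 353344)), -1))) = Add(-453, Mul(313457, Pow(Rational(-666177, 353344), -1))) = Add(-453, Mul(313457, Rational(-353344, 666177))) = Add(-453, Rational(-110758150208, 666177)) = Rational(-111059928389, 666177)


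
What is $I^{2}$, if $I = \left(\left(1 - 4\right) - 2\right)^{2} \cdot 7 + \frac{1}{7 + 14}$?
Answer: $\frac{13512976}{441} \approx 30642.0$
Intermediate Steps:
$I = \frac{3676}{21}$ ($I = \left(\left(1 - 4\right) - 2\right)^{2} \cdot 7 + \frac{1}{21} = \left(-3 - 2\right)^{2} \cdot 7 + \frac{1}{21} = \left(-5\right)^{2} \cdot 7 + \frac{1}{21} = 25 \cdot 7 + \frac{1}{21} = 175 + \frac{1}{21} = \frac{3676}{21} \approx 175.05$)
$I^{2} = \left(\frac{3676}{21}\right)^{2} = \frac{13512976}{441}$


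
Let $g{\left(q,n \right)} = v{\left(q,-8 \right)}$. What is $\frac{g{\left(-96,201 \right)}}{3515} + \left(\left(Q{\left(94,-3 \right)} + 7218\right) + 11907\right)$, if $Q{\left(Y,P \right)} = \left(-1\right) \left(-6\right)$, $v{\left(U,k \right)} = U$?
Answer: $\frac{67245369}{3515} \approx 19131.0$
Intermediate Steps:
$Q{\left(Y,P \right)} = 6$
$g{\left(q,n \right)} = q$
$\frac{g{\left(-96,201 \right)}}{3515} + \left(\left(Q{\left(94,-3 \right)} + 7218\right) + 11907\right) = - \frac{96}{3515} + \left(\left(6 + 7218\right) + 11907\right) = \left(-96\right) \frac{1}{3515} + \left(7224 + 11907\right) = - \frac{96}{3515} + 19131 = \frac{67245369}{3515}$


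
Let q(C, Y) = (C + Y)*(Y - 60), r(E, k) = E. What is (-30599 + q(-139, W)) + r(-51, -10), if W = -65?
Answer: -5150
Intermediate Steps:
q(C, Y) = (-60 + Y)*(C + Y) (q(C, Y) = (C + Y)*(-60 + Y) = (-60 + Y)*(C + Y))
(-30599 + q(-139, W)) + r(-51, -10) = (-30599 + ((-65)² - 60*(-139) - 60*(-65) - 139*(-65))) - 51 = (-30599 + (4225 + 8340 + 3900 + 9035)) - 51 = (-30599 + 25500) - 51 = -5099 - 51 = -5150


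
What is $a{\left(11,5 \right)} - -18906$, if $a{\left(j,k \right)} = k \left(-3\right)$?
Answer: $18891$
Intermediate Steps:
$a{\left(j,k \right)} = - 3 k$
$a{\left(11,5 \right)} - -18906 = \left(-3\right) 5 - -18906 = -15 + 18906 = 18891$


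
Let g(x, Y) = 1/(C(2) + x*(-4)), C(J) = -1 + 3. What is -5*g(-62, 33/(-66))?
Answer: -1/50 ≈ -0.020000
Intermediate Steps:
C(J) = 2
g(x, Y) = 1/(2 - 4*x) (g(x, Y) = 1/(2 + x*(-4)) = 1/(2 - 4*x))
-5*g(-62, 33/(-66)) = -(-5)/(-2 + 4*(-62)) = -(-5)/(-2 - 248) = -(-5)/(-250) = -(-5)*(-1)/250 = -5*1/250 = -1/50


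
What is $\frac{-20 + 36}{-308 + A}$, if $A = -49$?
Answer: $- \frac{16}{357} \approx -0.044818$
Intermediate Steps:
$\frac{-20 + 36}{-308 + A} = \frac{-20 + 36}{-308 - 49} = \frac{16}{-357} = 16 \left(- \frac{1}{357}\right) = - \frac{16}{357}$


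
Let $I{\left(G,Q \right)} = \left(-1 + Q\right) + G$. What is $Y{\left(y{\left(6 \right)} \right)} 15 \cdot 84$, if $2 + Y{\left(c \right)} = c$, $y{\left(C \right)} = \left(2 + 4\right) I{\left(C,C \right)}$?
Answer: $80640$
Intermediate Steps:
$I{\left(G,Q \right)} = -1 + G + Q$
$y{\left(C \right)} = -6 + 12 C$ ($y{\left(C \right)} = \left(2 + 4\right) \left(-1 + C + C\right) = 6 \left(-1 + 2 C\right) = -6 + 12 C$)
$Y{\left(c \right)} = -2 + c$
$Y{\left(y{\left(6 \right)} \right)} 15 \cdot 84 = \left(-2 + \left(-6 + 12 \cdot 6\right)\right) 15 \cdot 84 = \left(-2 + \left(-6 + 72\right)\right) 15 \cdot 84 = \left(-2 + 66\right) 15 \cdot 84 = 64 \cdot 15 \cdot 84 = 960 \cdot 84 = 80640$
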